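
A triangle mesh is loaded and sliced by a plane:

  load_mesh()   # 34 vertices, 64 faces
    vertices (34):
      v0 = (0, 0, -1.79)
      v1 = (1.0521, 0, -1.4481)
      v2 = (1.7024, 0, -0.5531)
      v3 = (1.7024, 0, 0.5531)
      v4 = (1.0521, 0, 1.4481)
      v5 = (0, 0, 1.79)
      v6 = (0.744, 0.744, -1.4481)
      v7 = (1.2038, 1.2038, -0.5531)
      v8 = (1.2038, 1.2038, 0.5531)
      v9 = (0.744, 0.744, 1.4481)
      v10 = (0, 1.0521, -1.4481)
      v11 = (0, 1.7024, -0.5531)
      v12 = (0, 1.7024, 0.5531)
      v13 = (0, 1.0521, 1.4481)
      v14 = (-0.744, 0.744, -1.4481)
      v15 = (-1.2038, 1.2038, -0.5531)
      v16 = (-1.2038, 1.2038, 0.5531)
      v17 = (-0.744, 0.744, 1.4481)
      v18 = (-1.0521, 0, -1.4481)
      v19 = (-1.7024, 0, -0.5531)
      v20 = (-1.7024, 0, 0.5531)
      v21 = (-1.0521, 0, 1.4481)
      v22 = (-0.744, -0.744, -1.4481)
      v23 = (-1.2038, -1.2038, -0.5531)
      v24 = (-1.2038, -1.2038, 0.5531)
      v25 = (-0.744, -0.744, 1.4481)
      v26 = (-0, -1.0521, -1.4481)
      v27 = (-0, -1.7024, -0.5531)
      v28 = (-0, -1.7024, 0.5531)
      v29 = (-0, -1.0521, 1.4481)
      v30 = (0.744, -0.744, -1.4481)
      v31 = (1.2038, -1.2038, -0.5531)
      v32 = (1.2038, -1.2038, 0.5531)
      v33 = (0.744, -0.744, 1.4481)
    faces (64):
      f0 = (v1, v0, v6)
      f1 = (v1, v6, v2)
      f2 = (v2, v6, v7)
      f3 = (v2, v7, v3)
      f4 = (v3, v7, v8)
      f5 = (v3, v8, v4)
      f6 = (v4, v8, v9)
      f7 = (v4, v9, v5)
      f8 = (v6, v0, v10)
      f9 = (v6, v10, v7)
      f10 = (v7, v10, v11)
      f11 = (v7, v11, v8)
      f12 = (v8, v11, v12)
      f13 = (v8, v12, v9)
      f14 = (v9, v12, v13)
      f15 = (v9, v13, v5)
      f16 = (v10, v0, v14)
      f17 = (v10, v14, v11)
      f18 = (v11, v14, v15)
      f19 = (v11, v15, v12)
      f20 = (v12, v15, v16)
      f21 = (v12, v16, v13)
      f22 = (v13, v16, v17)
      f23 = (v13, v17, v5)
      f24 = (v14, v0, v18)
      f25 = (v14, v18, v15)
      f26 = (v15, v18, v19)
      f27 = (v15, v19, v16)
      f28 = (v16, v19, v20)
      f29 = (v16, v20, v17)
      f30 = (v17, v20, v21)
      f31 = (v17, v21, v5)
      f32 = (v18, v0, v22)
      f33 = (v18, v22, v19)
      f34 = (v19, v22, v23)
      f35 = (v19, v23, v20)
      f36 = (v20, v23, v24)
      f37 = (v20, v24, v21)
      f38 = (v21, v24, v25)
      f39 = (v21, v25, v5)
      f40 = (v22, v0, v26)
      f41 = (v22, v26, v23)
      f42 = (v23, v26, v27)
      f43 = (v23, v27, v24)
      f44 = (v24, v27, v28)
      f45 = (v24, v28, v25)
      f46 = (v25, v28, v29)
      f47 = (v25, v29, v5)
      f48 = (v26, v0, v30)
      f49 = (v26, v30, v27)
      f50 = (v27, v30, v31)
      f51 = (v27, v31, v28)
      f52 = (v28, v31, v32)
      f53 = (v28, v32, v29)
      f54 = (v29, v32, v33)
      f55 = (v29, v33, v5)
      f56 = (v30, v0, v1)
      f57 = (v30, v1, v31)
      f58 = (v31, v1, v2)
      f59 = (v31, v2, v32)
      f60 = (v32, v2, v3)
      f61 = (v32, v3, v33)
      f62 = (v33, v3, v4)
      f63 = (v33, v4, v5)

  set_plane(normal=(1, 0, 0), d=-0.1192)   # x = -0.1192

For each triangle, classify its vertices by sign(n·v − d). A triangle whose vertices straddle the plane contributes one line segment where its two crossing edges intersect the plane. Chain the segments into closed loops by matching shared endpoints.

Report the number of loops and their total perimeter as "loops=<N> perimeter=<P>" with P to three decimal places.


Straddling triangles (20 of 64):
  (v10,v0,v14) [++-] → (-0.1192, 0.1192, -1.73522)–(-0.1192, 1.00274, -1.4481)  len=0.9290
  (v10,v14,v11) [+-+] → (-0.1192, 1.00274, -1.4481)–(-0.1192, 1.54885, -0.696492)  len=0.9291
  (v11,v14,v15) [+--] → (-0.1192, 1.54885, -0.696492)–(-0.1192, 1.65303, -0.5531)  len=0.1772
  (v11,v15,v12) [+-+] → (-0.1192, 1.65303, -0.5531)–(-0.1192, 1.65303, 0.443564)  len=0.9967
  (v12,v15,v16) [+--] → (-0.1192, 1.65303, 0.443564)–(-0.1192, 1.65303, 0.5531)  len=0.1095
  (v12,v16,v13) [+-+] → (-0.1192, 1.65303, 0.5531)–(-0.1192, 1.06712, 1.35948)  len=0.9968
  (v13,v16,v17) [+--] → (-0.1192, 1.06712, 1.35948)–(-0.1192, 1.00274, 1.4481)  len=0.1095
  (v13,v17,v5) [+-+] → (-0.1192, 1.00274, 1.4481)–(-0.1192, 0.1192, 1.73522)  len=0.9290
  (v14,v0,v18) [-+-] → (-0.1192, 0.1192, -1.73522)–(-0.1192, 0, -1.75126)  len=0.1203
  (v17,v21,v5) [--+] → (-0.1192, 0, 1.75126)–(-0.1192, 0.1192, 1.73522)  len=0.1203
  (v18,v0,v22) [-+-] → (-0.1192, 0, -1.75126)–(-0.1192, -0.1192, -1.73522)  len=0.1203
  (v21,v25,v5) [--+] → (-0.1192, -0.1192, 1.73522)–(-0.1192, 0, 1.75126)  len=0.1203
  (v22,v0,v26) [-++] → (-0.1192, -0.1192, -1.73522)–(-0.1192, -1.00274, -1.4481)  len=0.9290
  (v22,v26,v23) [-+-] → (-0.1192, -1.00274, -1.4481)–(-0.1192, -1.06712, -1.35948)  len=0.1095
  (v23,v26,v27) [-++] → (-0.1192, -1.06712, -1.35948)–(-0.1192, -1.65303, -0.5531)  len=0.9968
  (v23,v27,v24) [-+-] → (-0.1192, -1.65303, -0.5531)–(-0.1192, -1.65303, -0.443564)  len=0.1095
  (v24,v27,v28) [-++] → (-0.1192, -1.65303, -0.443564)–(-0.1192, -1.65303, 0.5531)  len=0.9967
  (v24,v28,v25) [-+-] → (-0.1192, -1.65303, 0.5531)–(-0.1192, -1.54885, 0.696492)  len=0.1772
  (v25,v28,v29) [-++] → (-0.1192, -1.54885, 0.696492)–(-0.1192, -1.00274, 1.4481)  len=0.9291
  (v25,v29,v5) [-++] → (-0.1192, -1.00274, 1.4481)–(-0.1192, -0.1192, 1.73522)  len=0.9290

Chained into 1 loop(s):
  loop 1: 20 segments, perimeter = 10.8348
Total perimeter = 10.835

loops=1 perimeter=10.835


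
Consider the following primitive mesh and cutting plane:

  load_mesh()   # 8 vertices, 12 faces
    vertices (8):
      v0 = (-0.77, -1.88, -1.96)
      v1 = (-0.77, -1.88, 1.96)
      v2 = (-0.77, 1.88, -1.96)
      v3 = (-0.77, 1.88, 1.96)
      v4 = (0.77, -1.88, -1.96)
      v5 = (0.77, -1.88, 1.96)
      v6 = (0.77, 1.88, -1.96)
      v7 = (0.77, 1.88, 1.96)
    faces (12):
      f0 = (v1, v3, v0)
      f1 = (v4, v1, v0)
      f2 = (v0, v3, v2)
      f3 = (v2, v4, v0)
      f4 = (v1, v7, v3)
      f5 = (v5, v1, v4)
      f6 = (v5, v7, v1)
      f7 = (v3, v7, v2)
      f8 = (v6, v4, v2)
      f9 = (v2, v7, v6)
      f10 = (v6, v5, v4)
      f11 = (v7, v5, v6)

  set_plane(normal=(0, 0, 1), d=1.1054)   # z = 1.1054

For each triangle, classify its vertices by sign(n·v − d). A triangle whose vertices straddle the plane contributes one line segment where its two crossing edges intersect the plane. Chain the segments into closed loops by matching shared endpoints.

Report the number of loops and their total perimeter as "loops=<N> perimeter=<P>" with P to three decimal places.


loops=1 perimeter=10.600

Straddling triangles (8 of 12):
  (v1,v3,v0) [++-] → (-0.77, 1.06028, 1.1054)–(-0.77, -1.88, 1.1054)  len=2.9403
  (v4,v1,v0) [-+-] → (-0.434264, -1.88, 1.1054)–(-0.77, -1.88, 1.1054)  len=0.3357
  (v0,v3,v2) [-+-] → (-0.77, 1.06028, 1.1054)–(-0.77, 1.88, 1.1054)  len=0.8197
  (v5,v1,v4) [++-] → (-0.434264, -1.88, 1.1054)–(0.77, -1.88, 1.1054)  len=1.2043
  (v3,v7,v2) [++-] → (0.434264, 1.88, 1.1054)–(-0.77, 1.88, 1.1054)  len=1.2043
  (v2,v7,v6) [-+-] → (0.434264, 1.88, 1.1054)–(0.77, 1.88, 1.1054)  len=0.3357
  (v6,v5,v4) [-+-] → (0.77, -1.06028, 1.1054)–(0.77, -1.88, 1.1054)  len=0.8197
  (v7,v5,v6) [++-] → (0.77, -1.06028, 1.1054)–(0.77, 1.88, 1.1054)  len=2.9403

Chained into 1 loop(s):
  loop 1: 8 segments, perimeter = 10.6000
Total perimeter = 10.600


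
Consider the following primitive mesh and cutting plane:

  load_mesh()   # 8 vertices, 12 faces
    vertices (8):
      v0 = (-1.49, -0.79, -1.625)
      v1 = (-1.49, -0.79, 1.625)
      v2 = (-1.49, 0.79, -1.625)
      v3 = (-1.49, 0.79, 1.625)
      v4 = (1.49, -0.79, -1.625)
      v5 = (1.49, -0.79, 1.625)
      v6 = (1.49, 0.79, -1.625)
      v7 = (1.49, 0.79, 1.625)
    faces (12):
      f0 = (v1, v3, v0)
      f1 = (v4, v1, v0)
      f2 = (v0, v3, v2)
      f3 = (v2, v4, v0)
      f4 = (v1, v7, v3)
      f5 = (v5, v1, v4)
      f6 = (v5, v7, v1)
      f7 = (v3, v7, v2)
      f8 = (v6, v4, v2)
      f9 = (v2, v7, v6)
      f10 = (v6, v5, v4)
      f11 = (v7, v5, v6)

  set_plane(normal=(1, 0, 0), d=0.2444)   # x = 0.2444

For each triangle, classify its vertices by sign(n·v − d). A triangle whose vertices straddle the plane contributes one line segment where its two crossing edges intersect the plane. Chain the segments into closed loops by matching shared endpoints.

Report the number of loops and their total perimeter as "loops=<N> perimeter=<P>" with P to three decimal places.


Straddling triangles (8 of 12):
  (v4,v1,v0) [+--] → (0.2444, -0.79, -0.266544)–(0.2444, -0.79, -1.625)  len=1.3585
  (v2,v4,v0) [-+-] → (0.2444, -0.129581, -1.625)–(0.2444, -0.79, -1.625)  len=0.6604
  (v1,v7,v3) [-+-] → (0.2444, 0.129581, 1.625)–(0.2444, 0.79, 1.625)  len=0.6604
  (v5,v1,v4) [+-+] → (0.2444, -0.79, 1.625)–(0.2444, -0.79, -0.266544)  len=1.8915
  (v5,v7,v1) [++-] → (0.2444, 0.129581, 1.625)–(0.2444, -0.79, 1.625)  len=0.9196
  (v3,v7,v2) [-+-] → (0.2444, 0.79, 1.625)–(0.2444, 0.79, 0.266544)  len=1.3585
  (v6,v4,v2) [++-] → (0.2444, -0.129581, -1.625)–(0.2444, 0.79, -1.625)  len=0.9196
  (v2,v7,v6) [-++] → (0.2444, 0.79, 0.266544)–(0.2444, 0.79, -1.625)  len=1.8915

Chained into 1 loop(s):
  loop 1: 8 segments, perimeter = 9.6600
Total perimeter = 9.660

loops=1 perimeter=9.660


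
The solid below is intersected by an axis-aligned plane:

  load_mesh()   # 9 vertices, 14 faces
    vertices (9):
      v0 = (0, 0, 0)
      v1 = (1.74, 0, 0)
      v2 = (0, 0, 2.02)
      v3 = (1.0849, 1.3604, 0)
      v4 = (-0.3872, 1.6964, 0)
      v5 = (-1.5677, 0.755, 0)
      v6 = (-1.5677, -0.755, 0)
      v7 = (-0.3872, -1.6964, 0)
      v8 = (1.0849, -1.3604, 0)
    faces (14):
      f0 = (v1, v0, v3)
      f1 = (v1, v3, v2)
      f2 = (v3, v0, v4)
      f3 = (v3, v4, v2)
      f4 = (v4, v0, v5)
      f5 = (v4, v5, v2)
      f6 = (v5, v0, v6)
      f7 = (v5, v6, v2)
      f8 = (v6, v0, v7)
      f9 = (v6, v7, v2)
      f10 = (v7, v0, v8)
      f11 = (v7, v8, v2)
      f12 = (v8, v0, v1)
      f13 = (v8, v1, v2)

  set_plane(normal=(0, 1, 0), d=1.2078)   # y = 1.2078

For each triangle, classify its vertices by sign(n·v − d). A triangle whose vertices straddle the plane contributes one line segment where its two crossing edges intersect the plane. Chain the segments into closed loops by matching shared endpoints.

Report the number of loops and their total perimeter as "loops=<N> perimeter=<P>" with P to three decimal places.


Straddling triangles (6 of 14):
  (v1,v0,v3) [--+] → (0.963204, 1.2078, 0)–(1.15838, 1.2078, 0)  len=0.1952
  (v1,v3,v2) [-+-] → (1.15838, 1.2078, 0)–(0.963204, 1.2078, 0.226589)  len=0.2991
  (v3,v0,v4) [+-+] → (0.963204, 1.2078, 0)–(-0.275678, 1.2078, 0)  len=1.2389
  (v3,v4,v2) [++-] → (-0.275678, 1.2078, 0.581804)–(0.963204, 1.2078, 0.226589)  len=1.2888
  (v4,v0,v5) [+--] → (-0.275678, 1.2078, 0)–(-0.999896, 1.2078, 0)  len=0.7242
  (v4,v5,v2) [+--] → (-0.999896, 1.2078, 0)–(-0.275678, 1.2078, 0.581804)  len=0.9290

Chained into 1 loop(s):
  loop 1: 6 segments, perimeter = 4.6751
Total perimeter = 4.675

loops=1 perimeter=4.675


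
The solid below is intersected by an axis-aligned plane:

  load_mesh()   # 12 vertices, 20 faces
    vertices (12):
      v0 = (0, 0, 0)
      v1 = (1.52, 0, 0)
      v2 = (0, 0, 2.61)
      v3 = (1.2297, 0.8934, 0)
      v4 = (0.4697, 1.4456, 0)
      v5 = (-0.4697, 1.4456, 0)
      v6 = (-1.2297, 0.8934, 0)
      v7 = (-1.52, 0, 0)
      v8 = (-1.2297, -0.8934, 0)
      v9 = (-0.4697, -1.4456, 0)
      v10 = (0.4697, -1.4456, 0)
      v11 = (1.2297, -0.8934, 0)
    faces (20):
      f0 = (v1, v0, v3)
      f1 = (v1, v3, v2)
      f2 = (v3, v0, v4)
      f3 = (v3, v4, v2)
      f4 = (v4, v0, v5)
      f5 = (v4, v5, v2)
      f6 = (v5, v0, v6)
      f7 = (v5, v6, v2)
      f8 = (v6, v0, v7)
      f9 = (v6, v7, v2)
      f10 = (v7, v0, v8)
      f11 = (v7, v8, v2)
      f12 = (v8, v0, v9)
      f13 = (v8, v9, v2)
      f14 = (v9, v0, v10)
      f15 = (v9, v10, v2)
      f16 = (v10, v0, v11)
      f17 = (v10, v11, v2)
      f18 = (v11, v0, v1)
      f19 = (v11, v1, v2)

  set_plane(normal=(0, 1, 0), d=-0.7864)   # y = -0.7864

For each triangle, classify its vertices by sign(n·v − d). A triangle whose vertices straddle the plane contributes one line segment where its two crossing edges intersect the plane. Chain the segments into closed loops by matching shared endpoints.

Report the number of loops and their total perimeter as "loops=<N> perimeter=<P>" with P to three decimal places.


loops=1 perimeter=6.175

Straddling triangles (10 of 20):
  (v7,v0,v8) [++-] → (-1.08242, -0.7864, 0)–(-1.26447, -0.7864, 0)  len=0.1820
  (v7,v8,v2) [+-+] → (-1.26447, -0.7864, 0)–(-1.08242, -0.7864, 0.312592)  len=0.3617
  (v8,v0,v9) [-+-] → (-1.08242, -0.7864, 0)–(-0.255515, -0.7864, 0)  len=0.8269
  (v8,v9,v2) [--+] → (-0.255515, -0.7864, 1.19017)–(-1.08242, -0.7864, 0.312592)  len=1.2058
  (v9,v0,v10) [-+-] → (-0.255515, -0.7864, 0)–(0.255515, -0.7864, 0)  len=0.5110
  (v9,v10,v2) [--+] → (0.255515, -0.7864, 1.19017)–(-0.255515, -0.7864, 1.19017)  len=0.5110
  (v10,v0,v11) [-+-] → (0.255515, -0.7864, 0)–(1.08242, -0.7864, 0)  len=0.8269
  (v10,v11,v2) [--+] → (1.08242, -0.7864, 0.312592)–(0.255515, -0.7864, 1.19017)  len=1.2058
  (v11,v0,v1) [-++] → (1.08242, -0.7864, 0)–(1.26447, -0.7864, 0)  len=0.1820
  (v11,v1,v2) [-++] → (1.26447, -0.7864, 0)–(1.08242, -0.7864, 0.312592)  len=0.3617

Chained into 1 loop(s):
  loop 1: 10 segments, perimeter = 6.1750
Total perimeter = 6.175


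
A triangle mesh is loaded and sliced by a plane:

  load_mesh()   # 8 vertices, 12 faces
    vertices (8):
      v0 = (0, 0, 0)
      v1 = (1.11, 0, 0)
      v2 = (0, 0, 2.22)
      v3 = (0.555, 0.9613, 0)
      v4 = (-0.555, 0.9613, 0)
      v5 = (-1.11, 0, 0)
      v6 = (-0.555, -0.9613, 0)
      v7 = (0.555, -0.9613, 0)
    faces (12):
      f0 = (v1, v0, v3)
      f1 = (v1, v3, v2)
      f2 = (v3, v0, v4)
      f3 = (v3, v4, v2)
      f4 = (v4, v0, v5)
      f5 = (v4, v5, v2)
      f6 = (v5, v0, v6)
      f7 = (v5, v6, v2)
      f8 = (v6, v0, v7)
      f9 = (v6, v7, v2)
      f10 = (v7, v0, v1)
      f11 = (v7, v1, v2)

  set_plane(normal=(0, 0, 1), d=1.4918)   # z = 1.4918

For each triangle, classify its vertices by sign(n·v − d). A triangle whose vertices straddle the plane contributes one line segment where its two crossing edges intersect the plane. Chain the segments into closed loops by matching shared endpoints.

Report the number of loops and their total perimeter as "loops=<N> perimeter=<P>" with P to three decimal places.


Straddling triangles (6 of 12):
  (v1,v3,v2) [--+] → (0.18205, 0.315324, 1.4918)–(0.3641, 0, 1.4918)  len=0.3641
  (v3,v4,v2) [--+] → (-0.18205, 0.315324, 1.4918)–(0.18205, 0.315324, 1.4918)  len=0.3641
  (v4,v5,v2) [--+] → (-0.3641, 0, 1.4918)–(-0.18205, 0.315324, 1.4918)  len=0.3641
  (v5,v6,v2) [--+] → (-0.18205, -0.315324, 1.4918)–(-0.3641, 0, 1.4918)  len=0.3641
  (v6,v7,v2) [--+] → (0.18205, -0.315324, 1.4918)–(-0.18205, -0.315324, 1.4918)  len=0.3641
  (v7,v1,v2) [--+] → (0.3641, 0, 1.4918)–(0.18205, -0.315324, 1.4918)  len=0.3641

Chained into 1 loop(s):
  loop 1: 6 segments, perimeter = 2.1846
Total perimeter = 2.185

loops=1 perimeter=2.185


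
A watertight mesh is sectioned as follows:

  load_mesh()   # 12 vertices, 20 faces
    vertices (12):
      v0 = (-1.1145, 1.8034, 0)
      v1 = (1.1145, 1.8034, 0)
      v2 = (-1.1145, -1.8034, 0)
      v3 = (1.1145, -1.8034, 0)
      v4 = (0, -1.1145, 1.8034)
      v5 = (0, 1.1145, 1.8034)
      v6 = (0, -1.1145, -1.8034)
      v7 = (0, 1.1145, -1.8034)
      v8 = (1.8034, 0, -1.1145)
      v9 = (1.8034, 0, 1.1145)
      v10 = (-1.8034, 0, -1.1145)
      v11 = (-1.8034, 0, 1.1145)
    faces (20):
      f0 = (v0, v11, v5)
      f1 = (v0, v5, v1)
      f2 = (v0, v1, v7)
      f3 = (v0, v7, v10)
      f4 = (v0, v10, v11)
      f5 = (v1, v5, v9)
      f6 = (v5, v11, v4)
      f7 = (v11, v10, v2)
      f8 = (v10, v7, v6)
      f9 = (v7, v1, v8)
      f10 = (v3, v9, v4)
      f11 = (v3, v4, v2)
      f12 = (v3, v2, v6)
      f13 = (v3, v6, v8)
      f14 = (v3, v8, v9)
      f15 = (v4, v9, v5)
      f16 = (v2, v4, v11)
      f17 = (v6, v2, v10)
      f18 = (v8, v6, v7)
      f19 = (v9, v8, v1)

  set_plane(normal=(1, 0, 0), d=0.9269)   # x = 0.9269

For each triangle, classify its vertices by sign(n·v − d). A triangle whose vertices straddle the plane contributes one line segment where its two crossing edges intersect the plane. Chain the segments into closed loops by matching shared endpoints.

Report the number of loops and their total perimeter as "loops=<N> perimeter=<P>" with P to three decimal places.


loops=1 perimeter=9.948

Straddling triangles (10 of 20):
  (v0,v5,v1) [--+] → (0.9269, 1.68744, 0.30356)–(0.9269, 1.8034, 0)  len=0.3250
  (v0,v1,v7) [-+-] → (0.9269, 1.8034, 0)–(0.9269, 1.68744, -0.30356)  len=0.3250
  (v1,v5,v9) [+-+] → (0.9269, 1.68744, 0.30356)–(0.9269, 0.541676, 1.44932)  len=1.6204
  (v7,v1,v8) [-++] → (0.9269, 1.68744, -0.30356)–(0.9269, 0.541676, -1.44932)  len=1.6204
  (v3,v9,v4) [++-] → (0.9269, -0.541676, 1.44932)–(0.9269, -1.68744, 0.30356)  len=1.6204
  (v3,v4,v2) [+--] → (0.9269, -1.68744, 0.30356)–(0.9269, -1.8034, 0)  len=0.3250
  (v3,v2,v6) [+--] → (0.9269, -1.8034, 0)–(0.9269, -1.68744, -0.30356)  len=0.3250
  (v3,v6,v8) [+-+] → (0.9269, -1.68744, -0.30356)–(0.9269, -0.541676, -1.44932)  len=1.6204
  (v4,v9,v5) [-+-] → (0.9269, -0.541676, 1.44932)–(0.9269, 0.541676, 1.44932)  len=1.0834
  (v8,v6,v7) [+--] → (0.9269, -0.541676, -1.44932)–(0.9269, 0.541676, -1.44932)  len=1.0834

Chained into 1 loop(s):
  loop 1: 10 segments, perimeter = 9.9479
Total perimeter = 9.948


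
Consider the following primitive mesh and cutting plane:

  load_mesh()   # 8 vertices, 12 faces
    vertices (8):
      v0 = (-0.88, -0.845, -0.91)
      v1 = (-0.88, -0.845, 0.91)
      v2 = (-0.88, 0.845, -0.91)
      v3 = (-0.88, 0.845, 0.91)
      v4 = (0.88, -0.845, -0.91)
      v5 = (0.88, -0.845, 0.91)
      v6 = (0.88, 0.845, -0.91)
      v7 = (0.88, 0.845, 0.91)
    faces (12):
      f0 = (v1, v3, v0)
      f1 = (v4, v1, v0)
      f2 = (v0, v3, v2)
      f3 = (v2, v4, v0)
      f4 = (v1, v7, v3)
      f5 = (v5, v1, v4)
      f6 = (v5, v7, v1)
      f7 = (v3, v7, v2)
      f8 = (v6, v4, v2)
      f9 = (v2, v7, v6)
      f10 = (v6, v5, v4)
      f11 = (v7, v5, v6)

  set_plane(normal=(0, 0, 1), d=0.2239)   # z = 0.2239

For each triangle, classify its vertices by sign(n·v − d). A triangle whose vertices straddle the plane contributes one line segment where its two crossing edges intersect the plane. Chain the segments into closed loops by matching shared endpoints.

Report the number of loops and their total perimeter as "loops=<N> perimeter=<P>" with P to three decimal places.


Straddling triangles (8 of 12):
  (v1,v3,v0) [++-] → (-0.88, 0.207907, 0.2239)–(-0.88, -0.845, 0.2239)  len=1.0529
  (v4,v1,v0) [-+-] → (-0.216519, -0.845, 0.2239)–(-0.88, -0.845, 0.2239)  len=0.6635
  (v0,v3,v2) [-+-] → (-0.88, 0.207907, 0.2239)–(-0.88, 0.845, 0.2239)  len=0.6371
  (v5,v1,v4) [++-] → (-0.216519, -0.845, 0.2239)–(0.88, -0.845, 0.2239)  len=1.0965
  (v3,v7,v2) [++-] → (0.216519, 0.845, 0.2239)–(-0.88, 0.845, 0.2239)  len=1.0965
  (v2,v7,v6) [-+-] → (0.216519, 0.845, 0.2239)–(0.88, 0.845, 0.2239)  len=0.6635
  (v6,v5,v4) [-+-] → (0.88, -0.207907, 0.2239)–(0.88, -0.845, 0.2239)  len=0.6371
  (v7,v5,v6) [++-] → (0.88, -0.207907, 0.2239)–(0.88, 0.845, 0.2239)  len=1.0529

Chained into 1 loop(s):
  loop 1: 8 segments, perimeter = 6.9000
Total perimeter = 6.900

loops=1 perimeter=6.900


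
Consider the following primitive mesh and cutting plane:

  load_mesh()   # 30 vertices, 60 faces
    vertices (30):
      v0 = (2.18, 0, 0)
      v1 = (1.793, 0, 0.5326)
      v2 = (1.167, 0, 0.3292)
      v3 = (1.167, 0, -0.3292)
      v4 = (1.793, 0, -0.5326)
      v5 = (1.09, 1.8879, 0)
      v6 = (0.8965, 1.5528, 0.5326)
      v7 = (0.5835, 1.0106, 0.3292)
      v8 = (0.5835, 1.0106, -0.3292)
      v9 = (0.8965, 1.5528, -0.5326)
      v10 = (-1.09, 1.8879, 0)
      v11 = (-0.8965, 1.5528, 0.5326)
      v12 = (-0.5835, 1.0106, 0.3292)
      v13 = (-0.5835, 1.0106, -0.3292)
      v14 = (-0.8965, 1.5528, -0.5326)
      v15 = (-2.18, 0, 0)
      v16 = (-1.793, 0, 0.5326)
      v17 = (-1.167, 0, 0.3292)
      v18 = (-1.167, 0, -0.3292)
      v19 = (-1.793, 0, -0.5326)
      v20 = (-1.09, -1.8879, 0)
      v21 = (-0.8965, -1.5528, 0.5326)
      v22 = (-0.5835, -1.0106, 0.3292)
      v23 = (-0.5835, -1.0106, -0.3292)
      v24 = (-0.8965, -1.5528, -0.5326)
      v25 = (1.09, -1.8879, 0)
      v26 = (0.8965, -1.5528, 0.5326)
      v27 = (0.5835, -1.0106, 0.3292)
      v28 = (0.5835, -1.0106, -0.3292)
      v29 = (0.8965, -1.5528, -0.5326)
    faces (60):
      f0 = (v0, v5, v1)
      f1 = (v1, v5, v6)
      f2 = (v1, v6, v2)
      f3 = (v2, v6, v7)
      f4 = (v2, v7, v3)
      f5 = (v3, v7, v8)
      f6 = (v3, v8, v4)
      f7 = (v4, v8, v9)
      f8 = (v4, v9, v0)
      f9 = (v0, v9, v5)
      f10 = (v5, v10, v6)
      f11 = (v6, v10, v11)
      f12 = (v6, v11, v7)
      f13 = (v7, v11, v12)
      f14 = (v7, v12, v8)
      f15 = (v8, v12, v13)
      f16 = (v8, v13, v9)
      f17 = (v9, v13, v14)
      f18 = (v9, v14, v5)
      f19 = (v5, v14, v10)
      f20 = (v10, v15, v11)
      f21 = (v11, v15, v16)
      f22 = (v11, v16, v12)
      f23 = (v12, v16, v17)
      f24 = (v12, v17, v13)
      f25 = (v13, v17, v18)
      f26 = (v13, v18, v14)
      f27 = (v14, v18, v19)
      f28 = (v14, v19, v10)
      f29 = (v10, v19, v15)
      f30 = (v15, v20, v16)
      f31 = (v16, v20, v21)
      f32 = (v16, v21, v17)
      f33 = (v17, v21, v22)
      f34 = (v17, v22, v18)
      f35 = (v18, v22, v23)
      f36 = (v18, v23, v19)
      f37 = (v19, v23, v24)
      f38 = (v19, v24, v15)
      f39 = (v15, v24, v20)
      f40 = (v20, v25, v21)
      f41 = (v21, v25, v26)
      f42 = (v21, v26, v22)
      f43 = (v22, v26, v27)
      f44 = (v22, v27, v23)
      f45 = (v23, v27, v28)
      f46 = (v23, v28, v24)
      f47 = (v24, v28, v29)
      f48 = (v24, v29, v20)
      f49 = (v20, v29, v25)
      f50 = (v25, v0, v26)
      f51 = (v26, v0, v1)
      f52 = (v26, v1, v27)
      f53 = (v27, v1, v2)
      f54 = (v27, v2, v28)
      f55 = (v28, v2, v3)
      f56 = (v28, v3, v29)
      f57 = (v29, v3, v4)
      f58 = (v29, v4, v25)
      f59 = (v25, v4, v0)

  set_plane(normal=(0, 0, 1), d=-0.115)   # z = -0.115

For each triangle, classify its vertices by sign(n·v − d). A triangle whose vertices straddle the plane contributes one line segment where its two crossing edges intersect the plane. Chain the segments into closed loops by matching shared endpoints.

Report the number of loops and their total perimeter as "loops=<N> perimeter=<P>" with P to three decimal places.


loops=2 perimeter=19.580

Straddling triangles (24 of 60):
  (v2,v7,v3) [++-] → (0.977168, 0.328783, -0.115)–(1.167, 0, -0.115)  len=0.3797
  (v3,v7,v8) [-+-] → (0.977168, 0.328783, -0.115)–(0.5835, 1.0106, -0.115)  len=0.7873
  (v4,v9,v0) [--+] → (1.90286, 0.335284, -0.115)–(2.09644, 0, -0.115)  len=0.3872
  (v0,v9,v5) [+-+] → (1.90286, 0.335284, -0.115)–(1.04822, 1.81554, -0.115)  len=1.7093
  (v7,v12,v8) [++-] → (0.203835, 1.0106, -0.115)–(0.5835, 1.0106, -0.115)  len=0.3797
  (v8,v12,v13) [-+-] → (0.203835, 1.0106, -0.115)–(-0.5835, 1.0106, -0.115)  len=0.7873
  (v9,v14,v5) [--+] → (0.661071, 1.81554, -0.115)–(1.04822, 1.81554, -0.115)  len=0.3871
  (v5,v14,v10) [+-+] → (0.661071, 1.81554, -0.115)–(-1.04822, 1.81554, -0.115)  len=1.7093
  (v12,v17,v13) [++-] → (-0.773332, 0.681817, -0.115)–(-0.5835, 1.0106, -0.115)  len=0.3797
  (v13,v17,v18) [-+-] → (-0.773332, 0.681817, -0.115)–(-1.167, 0, -0.115)  len=0.7873
  (v14,v19,v10) [--+] → (-1.24179, 1.48026, -0.115)–(-1.04822, 1.81554, -0.115)  len=0.3872
  (v10,v19,v15) [+-+] → (-1.24179, 1.48026, -0.115)–(-2.09644, 0, -0.115)  len=1.7093
  (v17,v22,v18) [++-] → (-0.977168, -0.328783, -0.115)–(-1.167, 0, -0.115)  len=0.3797
  (v18,v22,v23) [-+-] → (-0.977168, -0.328783, -0.115)–(-0.5835, -1.0106, -0.115)  len=0.7873
  (v19,v24,v15) [--+] → (-1.90286, -0.335284, -0.115)–(-2.09644, 0, -0.115)  len=0.3872
  (v15,v24,v20) [+-+] → (-1.90286, -0.335284, -0.115)–(-1.04822, -1.81554, -0.115)  len=1.7093
  (v22,v27,v23) [++-] → (-0.203835, -1.0106, -0.115)–(-0.5835, -1.0106, -0.115)  len=0.3797
  (v23,v27,v28) [-+-] → (-0.203835, -1.0106, -0.115)–(0.5835, -1.0106, -0.115)  len=0.7873
  (v24,v29,v20) [--+] → (-0.661071, -1.81554, -0.115)–(-1.04822, -1.81554, -0.115)  len=0.3871
  (v20,v29,v25) [+-+] → (-0.661071, -1.81554, -0.115)–(1.04822, -1.81554, -0.115)  len=1.7093
  (v27,v2,v28) [++-] → (0.773332, -0.681817, -0.115)–(0.5835, -1.0106, -0.115)  len=0.3797
  (v28,v2,v3) [-+-] → (0.773332, -0.681817, -0.115)–(1.167, 0, -0.115)  len=0.7873
  (v29,v4,v25) [--+] → (1.24179, -1.48026, -0.115)–(1.04822, -1.81554, -0.115)  len=0.3872
  (v25,v4,v0) [+-+] → (1.24179, -1.48026, -0.115)–(2.09644, 0, -0.115)  len=1.7093

Chained into 2 loop(s):
  loop 1: 12 segments, perimeter = 7.0018
  loop 2: 12 segments, perimeter = 12.5785
Total perimeter = 19.580


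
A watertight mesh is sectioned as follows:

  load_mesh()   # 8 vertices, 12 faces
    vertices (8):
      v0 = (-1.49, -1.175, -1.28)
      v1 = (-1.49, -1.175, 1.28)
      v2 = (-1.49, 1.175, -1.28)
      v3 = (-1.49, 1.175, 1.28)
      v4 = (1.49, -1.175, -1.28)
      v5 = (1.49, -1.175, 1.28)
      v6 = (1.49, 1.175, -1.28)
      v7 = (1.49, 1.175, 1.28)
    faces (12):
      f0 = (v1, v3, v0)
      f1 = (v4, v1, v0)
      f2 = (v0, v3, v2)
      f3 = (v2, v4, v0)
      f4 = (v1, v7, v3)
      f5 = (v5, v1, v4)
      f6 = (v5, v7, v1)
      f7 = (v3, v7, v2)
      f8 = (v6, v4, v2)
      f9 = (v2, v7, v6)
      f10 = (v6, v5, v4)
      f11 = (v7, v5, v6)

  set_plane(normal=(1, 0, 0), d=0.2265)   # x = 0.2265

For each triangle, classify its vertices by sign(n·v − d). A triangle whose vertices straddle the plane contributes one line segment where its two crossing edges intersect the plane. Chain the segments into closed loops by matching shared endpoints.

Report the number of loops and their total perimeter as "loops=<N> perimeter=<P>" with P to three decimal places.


Straddling triangles (8 of 12):
  (v4,v1,v0) [+--] → (0.2265, -1.175, -0.194577)–(0.2265, -1.175, -1.28)  len=1.0854
  (v2,v4,v0) [-+-] → (0.2265, -0.178616, -1.28)–(0.2265, -1.175, -1.28)  len=0.9964
  (v1,v7,v3) [-+-] → (0.2265, 0.178616, 1.28)–(0.2265, 1.175, 1.28)  len=0.9964
  (v5,v1,v4) [+-+] → (0.2265, -1.175, 1.28)–(0.2265, -1.175, -0.194577)  len=1.4746
  (v5,v7,v1) [++-] → (0.2265, 0.178616, 1.28)–(0.2265, -1.175, 1.28)  len=1.3536
  (v3,v7,v2) [-+-] → (0.2265, 1.175, 1.28)–(0.2265, 1.175, 0.194577)  len=1.0854
  (v6,v4,v2) [++-] → (0.2265, -0.178616, -1.28)–(0.2265, 1.175, -1.28)  len=1.3536
  (v2,v7,v6) [-++] → (0.2265, 1.175, 0.194577)–(0.2265, 1.175, -1.28)  len=1.4746

Chained into 1 loop(s):
  loop 1: 8 segments, perimeter = 9.8200
Total perimeter = 9.820

loops=1 perimeter=9.820


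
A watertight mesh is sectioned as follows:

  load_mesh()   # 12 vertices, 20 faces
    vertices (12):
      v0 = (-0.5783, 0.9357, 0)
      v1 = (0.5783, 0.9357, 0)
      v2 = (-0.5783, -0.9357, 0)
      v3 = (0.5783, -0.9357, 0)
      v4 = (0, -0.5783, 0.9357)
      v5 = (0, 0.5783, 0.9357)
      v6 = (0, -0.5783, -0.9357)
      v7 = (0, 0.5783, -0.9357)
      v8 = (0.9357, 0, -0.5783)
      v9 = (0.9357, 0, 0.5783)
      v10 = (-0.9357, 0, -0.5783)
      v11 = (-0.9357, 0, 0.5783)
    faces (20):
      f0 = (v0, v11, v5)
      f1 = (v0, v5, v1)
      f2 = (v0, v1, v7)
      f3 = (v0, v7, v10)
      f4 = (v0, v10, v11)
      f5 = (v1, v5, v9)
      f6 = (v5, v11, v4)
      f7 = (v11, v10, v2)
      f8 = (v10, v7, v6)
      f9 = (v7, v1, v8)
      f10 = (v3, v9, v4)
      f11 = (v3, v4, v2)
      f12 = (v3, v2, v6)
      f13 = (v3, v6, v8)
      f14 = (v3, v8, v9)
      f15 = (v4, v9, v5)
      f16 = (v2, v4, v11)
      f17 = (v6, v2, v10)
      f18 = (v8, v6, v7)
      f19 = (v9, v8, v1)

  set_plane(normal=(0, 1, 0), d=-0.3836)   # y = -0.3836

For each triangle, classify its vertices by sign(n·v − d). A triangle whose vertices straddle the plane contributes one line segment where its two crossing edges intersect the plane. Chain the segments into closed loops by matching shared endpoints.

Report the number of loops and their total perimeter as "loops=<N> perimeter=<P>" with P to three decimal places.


Straddling triangles (10 of 20):
  (v5,v11,v4) [++-] → (-0.315028, -0.3836, 0.815372)–(0, -0.3836, 0.9357)  len=0.3372
  (v11,v10,v2) [++-] → (-0.78918, -0.3836, -0.34122)–(-0.78918, -0.3836, 0.34122)  len=0.6824
  (v10,v7,v6) [++-] → (0, -0.3836, -0.9357)–(-0.315028, -0.3836, -0.815372)  len=0.3372
  (v3,v9,v4) [-+-] → (0.78918, -0.3836, 0.34122)–(0.315028, -0.3836, 0.815372)  len=0.6706
  (v3,v6,v8) [--+] → (0.315028, -0.3836, -0.815372)–(0.78918, -0.3836, -0.34122)  len=0.6706
  (v3,v8,v9) [-++] → (0.78918, -0.3836, -0.34122)–(0.78918, -0.3836, 0.34122)  len=0.6824
  (v4,v9,v5) [-++] → (0.315028, -0.3836, 0.815372)–(0, -0.3836, 0.9357)  len=0.3372
  (v2,v4,v11) [--+] → (-0.315028, -0.3836, 0.815372)–(-0.78918, -0.3836, 0.34122)  len=0.6706
  (v6,v2,v10) [--+] → (-0.78918, -0.3836, -0.34122)–(-0.315028, -0.3836, -0.815372)  len=0.6706
  (v8,v6,v7) [+-+] → (0.315028, -0.3836, -0.815372)–(0, -0.3836, -0.9357)  len=0.3372

Chained into 1 loop(s):
  loop 1: 10 segments, perimeter = 5.3960
Total perimeter = 5.396

loops=1 perimeter=5.396


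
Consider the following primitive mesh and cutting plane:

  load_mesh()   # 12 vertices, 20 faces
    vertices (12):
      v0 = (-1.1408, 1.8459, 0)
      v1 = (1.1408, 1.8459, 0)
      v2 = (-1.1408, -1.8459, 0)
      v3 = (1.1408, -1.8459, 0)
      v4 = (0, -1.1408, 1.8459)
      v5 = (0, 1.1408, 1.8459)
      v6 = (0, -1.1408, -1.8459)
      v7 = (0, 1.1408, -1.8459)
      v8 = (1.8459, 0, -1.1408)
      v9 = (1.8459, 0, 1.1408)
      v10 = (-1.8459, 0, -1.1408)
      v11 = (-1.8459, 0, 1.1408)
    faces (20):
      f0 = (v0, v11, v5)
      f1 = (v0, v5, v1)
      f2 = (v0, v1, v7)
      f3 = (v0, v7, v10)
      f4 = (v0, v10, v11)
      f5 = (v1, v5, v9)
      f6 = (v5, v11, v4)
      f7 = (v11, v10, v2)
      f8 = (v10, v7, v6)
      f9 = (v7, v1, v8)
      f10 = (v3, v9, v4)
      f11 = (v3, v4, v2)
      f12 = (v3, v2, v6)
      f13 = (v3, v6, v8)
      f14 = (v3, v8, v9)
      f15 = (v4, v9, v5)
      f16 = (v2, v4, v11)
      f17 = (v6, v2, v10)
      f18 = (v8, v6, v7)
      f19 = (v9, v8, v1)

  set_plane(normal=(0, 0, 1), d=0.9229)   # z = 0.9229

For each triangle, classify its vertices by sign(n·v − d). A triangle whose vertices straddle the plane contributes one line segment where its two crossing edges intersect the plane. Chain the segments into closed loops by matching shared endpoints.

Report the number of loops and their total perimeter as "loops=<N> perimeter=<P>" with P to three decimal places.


loops=1 perimeter=10.245

Straddling triangles (10 of 20):
  (v0,v11,v5) [-++] → (-1.71122, 0.352579, 0.9229)–(-0.570431, 1.49337, 0.9229)  len=1.6133
  (v0,v5,v1) [-+-] → (-0.570431, 1.49337, 0.9229)–(0.570431, 1.49337, 0.9229)  len=1.1409
  (v0,v10,v11) [--+] → (-1.8459, 0, 0.9229)–(-1.71122, 0.352579, 0.9229)  len=0.3774
  (v1,v5,v9) [-++] → (0.570431, 1.49337, 0.9229)–(1.71122, 0.352579, 0.9229)  len=1.6133
  (v11,v10,v2) [+--] → (-1.8459, 0, 0.9229)–(-1.71122, -0.352579, 0.9229)  len=0.3774
  (v3,v9,v4) [-++] → (1.71122, -0.352579, 0.9229)–(0.570431, -1.49337, 0.9229)  len=1.6133
  (v3,v4,v2) [-+-] → (0.570431, -1.49337, 0.9229)–(-0.570431, -1.49337, 0.9229)  len=1.1409
  (v3,v8,v9) [--+] → (1.8459, 0, 0.9229)–(1.71122, -0.352579, 0.9229)  len=0.3774
  (v2,v4,v11) [-++] → (-0.570431, -1.49337, 0.9229)–(-1.71122, -0.352579, 0.9229)  len=1.6133
  (v9,v8,v1) [+--] → (1.8459, 0, 0.9229)–(1.71122, 0.352579, 0.9229)  len=0.3774

Chained into 1 loop(s):
  loop 1: 10 segments, perimeter = 10.2447
Total perimeter = 10.245


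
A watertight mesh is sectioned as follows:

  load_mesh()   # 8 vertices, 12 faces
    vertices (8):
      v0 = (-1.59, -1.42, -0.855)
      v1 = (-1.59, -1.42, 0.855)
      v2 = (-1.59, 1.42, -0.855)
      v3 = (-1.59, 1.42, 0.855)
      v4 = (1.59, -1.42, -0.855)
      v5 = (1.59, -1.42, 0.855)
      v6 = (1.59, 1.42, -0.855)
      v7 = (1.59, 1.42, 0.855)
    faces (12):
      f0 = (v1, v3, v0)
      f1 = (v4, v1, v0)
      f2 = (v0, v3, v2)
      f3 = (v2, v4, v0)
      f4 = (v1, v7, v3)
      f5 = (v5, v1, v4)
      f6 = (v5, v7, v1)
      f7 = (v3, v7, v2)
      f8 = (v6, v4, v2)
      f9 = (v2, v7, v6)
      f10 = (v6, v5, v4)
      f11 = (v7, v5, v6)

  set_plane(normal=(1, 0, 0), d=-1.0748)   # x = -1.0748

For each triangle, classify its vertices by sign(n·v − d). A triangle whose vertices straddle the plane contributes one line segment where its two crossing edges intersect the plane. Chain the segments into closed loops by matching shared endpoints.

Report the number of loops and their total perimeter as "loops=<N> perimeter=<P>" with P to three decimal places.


loops=1 perimeter=9.100

Straddling triangles (8 of 12):
  (v4,v1,v0) [+--] → (-1.0748, -1.42, 0.577958)–(-1.0748, -1.42, -0.855)  len=1.4330
  (v2,v4,v0) [-+-] → (-1.0748, 0.959884, -0.855)–(-1.0748, -1.42, -0.855)  len=2.3799
  (v1,v7,v3) [-+-] → (-1.0748, -0.959884, 0.855)–(-1.0748, 1.42, 0.855)  len=2.3799
  (v5,v1,v4) [+-+] → (-1.0748, -1.42, 0.855)–(-1.0748, -1.42, 0.577958)  len=0.2770
  (v5,v7,v1) [++-] → (-1.0748, -0.959884, 0.855)–(-1.0748, -1.42, 0.855)  len=0.4601
  (v3,v7,v2) [-+-] → (-1.0748, 1.42, 0.855)–(-1.0748, 1.42, -0.577958)  len=1.4330
  (v6,v4,v2) [++-] → (-1.0748, 0.959884, -0.855)–(-1.0748, 1.42, -0.855)  len=0.4601
  (v2,v7,v6) [-++] → (-1.0748, 1.42, -0.577958)–(-1.0748, 1.42, -0.855)  len=0.2770

Chained into 1 loop(s):
  loop 1: 8 segments, perimeter = 9.1000
Total perimeter = 9.100


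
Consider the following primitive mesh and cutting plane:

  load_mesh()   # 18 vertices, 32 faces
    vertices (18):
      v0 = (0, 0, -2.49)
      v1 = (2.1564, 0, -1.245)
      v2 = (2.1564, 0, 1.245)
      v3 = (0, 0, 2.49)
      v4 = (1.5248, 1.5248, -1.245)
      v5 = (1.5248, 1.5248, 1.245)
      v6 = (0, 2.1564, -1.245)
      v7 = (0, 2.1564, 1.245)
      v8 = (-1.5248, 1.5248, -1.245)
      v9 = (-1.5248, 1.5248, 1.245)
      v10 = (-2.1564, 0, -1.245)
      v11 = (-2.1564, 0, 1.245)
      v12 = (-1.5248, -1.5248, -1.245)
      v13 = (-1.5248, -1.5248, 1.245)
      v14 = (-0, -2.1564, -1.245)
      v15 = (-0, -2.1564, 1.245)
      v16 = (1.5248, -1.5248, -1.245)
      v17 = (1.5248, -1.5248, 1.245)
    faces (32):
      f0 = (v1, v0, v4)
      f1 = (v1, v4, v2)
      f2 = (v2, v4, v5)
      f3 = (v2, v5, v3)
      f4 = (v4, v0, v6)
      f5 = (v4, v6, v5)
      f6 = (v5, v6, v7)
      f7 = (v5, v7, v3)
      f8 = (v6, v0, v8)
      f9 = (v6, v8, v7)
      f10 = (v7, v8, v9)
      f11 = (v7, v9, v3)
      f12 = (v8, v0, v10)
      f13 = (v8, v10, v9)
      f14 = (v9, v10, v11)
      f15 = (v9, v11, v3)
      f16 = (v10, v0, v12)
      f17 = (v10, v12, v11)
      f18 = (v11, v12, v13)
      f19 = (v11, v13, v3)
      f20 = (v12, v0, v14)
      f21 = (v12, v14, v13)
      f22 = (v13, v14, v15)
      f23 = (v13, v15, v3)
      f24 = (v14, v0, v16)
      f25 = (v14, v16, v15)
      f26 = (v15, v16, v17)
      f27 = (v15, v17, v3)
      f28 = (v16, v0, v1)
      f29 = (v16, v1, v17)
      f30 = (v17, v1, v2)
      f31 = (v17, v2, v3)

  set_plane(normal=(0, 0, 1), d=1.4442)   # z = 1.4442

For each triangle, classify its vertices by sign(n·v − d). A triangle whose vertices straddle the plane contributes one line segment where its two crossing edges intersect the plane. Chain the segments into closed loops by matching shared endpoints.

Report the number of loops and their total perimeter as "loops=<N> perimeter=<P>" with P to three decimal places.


Straddling triangles (8 of 32):
  (v2,v5,v3) [--+] → (1.28083, 1.28083, 1.4442)–(1.81138, 0, 1.4442)  len=1.3864
  (v5,v7,v3) [--+] → (0, 1.81138, 1.4442)–(1.28083, 1.28083, 1.4442)  len=1.3864
  (v7,v9,v3) [--+] → (-1.28083, 1.28083, 1.4442)–(0, 1.81138, 1.4442)  len=1.3864
  (v9,v11,v3) [--+] → (-1.81138, 0, 1.4442)–(-1.28083, 1.28083, 1.4442)  len=1.3864
  (v11,v13,v3) [--+] → (-1.28083, -1.28083, 1.4442)–(-1.81138, 0, 1.4442)  len=1.3864
  (v13,v15,v3) [--+] → (0, -1.81138, 1.4442)–(-1.28083, -1.28083, 1.4442)  len=1.3864
  (v15,v17,v3) [--+] → (1.28083, -1.28083, 1.4442)–(0, -1.81138, 1.4442)  len=1.3864
  (v17,v2,v3) [--+] → (1.81138, 0, 1.4442)–(1.28083, -1.28083, 1.4442)  len=1.3864

Chained into 1 loop(s):
  loop 1: 8 segments, perimeter = 11.0909
Total perimeter = 11.091

loops=1 perimeter=11.091


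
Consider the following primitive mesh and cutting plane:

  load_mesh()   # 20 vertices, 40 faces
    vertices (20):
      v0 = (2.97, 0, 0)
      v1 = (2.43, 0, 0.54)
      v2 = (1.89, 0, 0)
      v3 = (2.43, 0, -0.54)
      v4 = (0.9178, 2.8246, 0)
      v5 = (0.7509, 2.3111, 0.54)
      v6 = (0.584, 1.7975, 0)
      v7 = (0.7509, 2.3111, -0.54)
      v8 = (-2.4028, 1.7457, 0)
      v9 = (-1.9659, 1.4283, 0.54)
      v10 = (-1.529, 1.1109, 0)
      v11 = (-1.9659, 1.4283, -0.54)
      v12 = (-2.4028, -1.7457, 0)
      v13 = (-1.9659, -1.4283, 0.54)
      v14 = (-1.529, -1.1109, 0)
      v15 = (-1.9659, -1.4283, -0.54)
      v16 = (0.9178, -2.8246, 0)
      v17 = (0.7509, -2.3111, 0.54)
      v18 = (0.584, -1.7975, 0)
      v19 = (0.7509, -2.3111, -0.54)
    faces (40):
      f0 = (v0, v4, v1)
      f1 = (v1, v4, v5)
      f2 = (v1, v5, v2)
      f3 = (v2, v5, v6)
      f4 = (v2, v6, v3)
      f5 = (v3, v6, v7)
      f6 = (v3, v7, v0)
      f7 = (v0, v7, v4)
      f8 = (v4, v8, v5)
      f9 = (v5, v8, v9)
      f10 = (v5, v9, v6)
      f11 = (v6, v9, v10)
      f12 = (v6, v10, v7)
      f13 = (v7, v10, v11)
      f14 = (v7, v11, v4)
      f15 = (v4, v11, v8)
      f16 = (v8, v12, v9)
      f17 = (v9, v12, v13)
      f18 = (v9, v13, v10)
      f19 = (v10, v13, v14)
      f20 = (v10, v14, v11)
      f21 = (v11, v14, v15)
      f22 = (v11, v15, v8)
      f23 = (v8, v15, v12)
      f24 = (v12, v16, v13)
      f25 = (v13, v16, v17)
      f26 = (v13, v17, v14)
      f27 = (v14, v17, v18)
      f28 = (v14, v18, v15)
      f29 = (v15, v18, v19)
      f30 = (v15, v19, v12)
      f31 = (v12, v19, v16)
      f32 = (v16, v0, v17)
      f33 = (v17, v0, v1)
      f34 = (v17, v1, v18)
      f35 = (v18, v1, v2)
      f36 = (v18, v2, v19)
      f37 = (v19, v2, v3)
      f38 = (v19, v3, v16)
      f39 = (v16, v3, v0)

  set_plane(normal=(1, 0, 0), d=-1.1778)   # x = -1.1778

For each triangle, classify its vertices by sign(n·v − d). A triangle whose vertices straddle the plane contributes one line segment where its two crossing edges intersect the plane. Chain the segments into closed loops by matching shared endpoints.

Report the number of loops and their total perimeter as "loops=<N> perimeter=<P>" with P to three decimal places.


loops=2 perimeter=5.672

Straddling triangles (16 of 40):
  (v4,v8,v5) [+-+] → (-1.1778, 2.14372, 0)–(-1.1778, 1.96532, 0.209754)  len=0.2754
  (v5,v8,v9) [+--] → (-1.1778, 1.96532, 0.209754)–(-1.1778, 1.68439, 0.54)  len=0.4336
  (v5,v9,v6) [+-+] → (-1.1778, 1.68439, 0.54)–(-1.1778, 1.54241, 0.373102)  len=0.2191
  (v6,v9,v10) [+--] → (-1.1778, 1.54241, 0.373102)–(-1.1778, 1.22502, 0)  len=0.4898
  (v6,v10,v7) [+-+] → (-1.1778, 1.22502, 0)–(-1.1778, 1.29578, -0.0831826)  len=0.1092
  (v7,v10,v11) [+--] → (-1.1778, 1.29578, -0.0831826)–(-1.1778, 1.68439, -0.54)  len=0.5997
  (v7,v11,v4) [+-+] → (-1.1778, 1.68439, -0.54)–(-1.1778, 1.8099, -0.392421)  len=0.1937
  (v4,v11,v8) [+--] → (-1.1778, 1.8099, -0.392421)–(-1.1778, 2.14372, 0)  len=0.5152
  (v12,v16,v13) [-+-] → (-1.1778, -2.14372, 0)–(-1.1778, -1.8099, 0.392421)  len=0.5152
  (v13,v16,v17) [-++] → (-1.1778, -1.8099, 0.392421)–(-1.1778, -1.68439, 0.54)  len=0.1937
  (v13,v17,v14) [-+-] → (-1.1778, -1.68439, 0.54)–(-1.1778, -1.29578, 0.0831826)  len=0.5997
  (v14,v17,v18) [-++] → (-1.1778, -1.29578, 0.0831826)–(-1.1778, -1.22502, 0)  len=0.1092
  (v14,v18,v15) [-+-] → (-1.1778, -1.22502, 0)–(-1.1778, -1.54241, -0.373102)  len=0.4898
  (v15,v18,v19) [-++] → (-1.1778, -1.54241, -0.373102)–(-1.1778, -1.68439, -0.54)  len=0.2191
  (v15,v19,v12) [-+-] → (-1.1778, -1.68439, -0.54)–(-1.1778, -1.96532, -0.209754)  len=0.4336
  (v12,v19,v16) [-++] → (-1.1778, -1.96532, -0.209754)–(-1.1778, -2.14372, 0)  len=0.2754

Chained into 2 loop(s):
  loop 1: 8 segments, perimeter = 2.8358
  loop 2: 8 segments, perimeter = 2.8358
Total perimeter = 5.672
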